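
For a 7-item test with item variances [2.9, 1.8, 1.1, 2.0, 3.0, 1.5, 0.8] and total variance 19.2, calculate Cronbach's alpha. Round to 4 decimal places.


alpha = (k/(k-1)) * (1 - sum(s_i^2)/s_total^2)
sum(item variances) = 13.1
k/(k-1) = 7/6 = 1.166667
1 - 13.1/19.2 = 1 - 0.682292 = 0.317708
alpha = 1.166667 * 0.317708
= 0.3707


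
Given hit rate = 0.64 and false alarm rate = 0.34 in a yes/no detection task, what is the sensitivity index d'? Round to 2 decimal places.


d' = z(HR) - z(FAR)
z(0.64) = 0.3585
z(0.34) = -0.4125
d' = 0.3585 - -0.4125
= 0.77


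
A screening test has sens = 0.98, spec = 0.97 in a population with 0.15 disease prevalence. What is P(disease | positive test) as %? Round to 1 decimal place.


PPV = (sens * prev) / (sens * prev + (1-spec) * (1-prev))
Numerator = 0.98 * 0.15 = 0.147
P(positive and no disease) = (1 - spec) * (1 - prev) = (1 - 0.97) * (1 - 0.15) = 0.0255
Denominator = 0.147 + 0.0255 = 0.1725
PPV = 0.147 / 0.1725 = 0.852174
As percentage = 85.2


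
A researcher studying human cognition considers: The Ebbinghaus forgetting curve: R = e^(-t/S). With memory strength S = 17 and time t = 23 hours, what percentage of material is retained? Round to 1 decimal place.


R = e^(-t/S)
-t/S = -23/17 = -1.352941
R = e^(-1.352941) = 0.258479
Percentage = 0.258479 * 100
= 25.8


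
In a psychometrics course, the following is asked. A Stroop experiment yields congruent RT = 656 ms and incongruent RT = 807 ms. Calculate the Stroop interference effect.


Stroop effect = RT(incongruent) - RT(congruent)
= 807 - 656
= 151 ms


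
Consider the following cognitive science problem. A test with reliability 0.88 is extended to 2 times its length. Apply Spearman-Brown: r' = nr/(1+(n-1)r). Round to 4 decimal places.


r_new = n*r / (1 + (n-1)*r)
Numerator = 2 * 0.88 = 1.76
Denominator = 1 + 1 * 0.88 = 1.88
r_new = 1.76 / 1.88
= 0.9362


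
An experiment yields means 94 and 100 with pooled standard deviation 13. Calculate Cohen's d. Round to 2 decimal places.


Cohen's d = (M1 - M2) / S_pooled
= (94 - 100) / 13
= -6 / 13
= -0.46


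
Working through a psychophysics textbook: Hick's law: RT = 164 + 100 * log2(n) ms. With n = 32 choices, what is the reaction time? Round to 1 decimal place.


RT = 164 + 100 * log2(32)
log2(32) = 5.0
RT = 164 + 100 * 5.0
= 164 + 500.0
= 664.0 ms


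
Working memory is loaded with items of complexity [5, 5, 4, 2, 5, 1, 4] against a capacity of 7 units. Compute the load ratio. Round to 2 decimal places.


Total complexity = 5 + 5 + 4 + 2 + 5 + 1 + 4 = 26
Load = total / capacity = 26 / 7
= 3.71


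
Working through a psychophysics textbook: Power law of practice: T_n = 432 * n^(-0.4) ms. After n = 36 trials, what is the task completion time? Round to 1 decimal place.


T_n = 432 * 36^(-0.4)
36^(-0.4) = 0.238495
T_n = 432 * 0.238495
= 103.0 ms


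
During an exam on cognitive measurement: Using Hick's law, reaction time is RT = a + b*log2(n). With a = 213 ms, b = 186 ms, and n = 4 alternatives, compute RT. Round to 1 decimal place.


RT = 213 + 186 * log2(4)
log2(4) = 2.0
RT = 213 + 186 * 2.0
= 213 + 372.0
= 585.0 ms


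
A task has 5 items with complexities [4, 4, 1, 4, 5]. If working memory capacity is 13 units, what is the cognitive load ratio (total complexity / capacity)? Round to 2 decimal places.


Total complexity = 4 + 4 + 1 + 4 + 5 = 18
Load = total / capacity = 18 / 13
= 1.38


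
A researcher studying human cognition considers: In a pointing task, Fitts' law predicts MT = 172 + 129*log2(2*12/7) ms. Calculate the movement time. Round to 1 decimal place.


MT = 172 + 129 * log2(2*12/7)
2D/W = 3.428571
log2(3.428571) = 1.7776
MT = 172 + 129 * 1.7776
= 401.3 ms


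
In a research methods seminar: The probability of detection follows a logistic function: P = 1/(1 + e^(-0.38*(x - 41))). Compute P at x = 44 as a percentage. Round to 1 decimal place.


P(x) = 1/(1 + e^(-0.38*(44 - 41)))
Exponent = -0.38 * 3 = -1.14
e^(-1.14) = 0.319819
P = 1/(1 + 0.319819) = 0.75768
Percentage = 75.8


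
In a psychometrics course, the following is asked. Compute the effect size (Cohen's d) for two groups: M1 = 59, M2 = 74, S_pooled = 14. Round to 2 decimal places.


Cohen's d = (M1 - M2) / S_pooled
= (59 - 74) / 14
= -15 / 14
= -1.07


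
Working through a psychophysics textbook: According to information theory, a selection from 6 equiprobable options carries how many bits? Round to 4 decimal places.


H = log2(n)
H = log2(6)
= 2.5850


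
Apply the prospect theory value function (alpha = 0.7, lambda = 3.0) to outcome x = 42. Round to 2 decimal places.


Since x = 42 >= 0, use v(x) = x^0.7
42^0.7 = 13.6859
v(42) = 13.69


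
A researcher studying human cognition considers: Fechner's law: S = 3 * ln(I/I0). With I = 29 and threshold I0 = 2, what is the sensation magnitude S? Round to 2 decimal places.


S = 3 * ln(29/2)
I/I0 = 14.5
ln(14.5) = 2.6741
S = 3 * 2.6741
= 8.02


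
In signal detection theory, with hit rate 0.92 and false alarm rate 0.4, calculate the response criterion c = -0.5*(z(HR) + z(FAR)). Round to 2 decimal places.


c = -0.5 * (z(HR) + z(FAR))
z(0.92) = 1.4051
z(0.4) = -0.2533
c = -0.5 * (1.4051 + -0.2533)
= -0.5 * 1.1518
= -0.58


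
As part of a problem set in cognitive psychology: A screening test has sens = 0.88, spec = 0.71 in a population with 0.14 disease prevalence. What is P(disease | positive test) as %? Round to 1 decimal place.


PPV = (sens * prev) / (sens * prev + (1-spec) * (1-prev))
Numerator = 0.88 * 0.14 = 0.1232
P(positive and no disease) = (1 - spec) * (1 - prev) = (1 - 0.71) * (1 - 0.14) = 0.2494
Denominator = 0.1232 + 0.2494 = 0.3726
PPV = 0.1232 / 0.3726 = 0.330649
As percentage = 33.1


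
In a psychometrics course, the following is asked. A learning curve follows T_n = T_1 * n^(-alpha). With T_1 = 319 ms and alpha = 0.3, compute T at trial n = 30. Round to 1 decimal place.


T_n = 319 * 30^(-0.3)
30^(-0.3) = 0.360465
T_n = 319 * 0.360465
= 115.0 ms


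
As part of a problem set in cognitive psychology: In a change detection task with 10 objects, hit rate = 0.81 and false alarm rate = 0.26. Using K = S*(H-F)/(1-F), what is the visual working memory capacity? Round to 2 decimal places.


K = S * (H - F) / (1 - F)
H - F = 0.55
1 - F = 0.74
K = 10 * 0.55 / 0.74
= 7.43


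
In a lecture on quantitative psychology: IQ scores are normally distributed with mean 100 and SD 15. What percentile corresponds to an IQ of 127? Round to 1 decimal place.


z = (IQ - mean) / SD
z = (127 - 100) / 15 = 1.8
Percentile = Phi(1.8) * 100
Phi(1.8) = 0.96407
= 96.4


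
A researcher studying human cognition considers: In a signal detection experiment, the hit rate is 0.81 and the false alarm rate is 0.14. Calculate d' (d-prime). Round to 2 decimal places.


d' = z(HR) - z(FAR)
z(0.81) = 0.8779
z(0.14) = -1.0803
d' = 0.8779 - -1.0803
= 1.96


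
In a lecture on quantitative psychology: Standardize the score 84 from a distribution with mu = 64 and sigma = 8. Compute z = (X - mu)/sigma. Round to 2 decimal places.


z = (X - mu) / sigma
= (84 - 64) / 8
= 20 / 8
= 2.50


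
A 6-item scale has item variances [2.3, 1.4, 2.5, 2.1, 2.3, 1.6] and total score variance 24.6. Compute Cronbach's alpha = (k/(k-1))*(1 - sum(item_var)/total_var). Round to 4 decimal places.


alpha = (k/(k-1)) * (1 - sum(s_i^2)/s_total^2)
sum(item variances) = 12.2
k/(k-1) = 6/5 = 1.2
1 - 12.2/24.6 = 1 - 0.495935 = 0.504065
alpha = 1.2 * 0.504065
= 0.6049


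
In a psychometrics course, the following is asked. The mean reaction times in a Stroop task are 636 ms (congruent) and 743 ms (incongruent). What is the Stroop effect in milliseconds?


Stroop effect = RT(incongruent) - RT(congruent)
= 743 - 636
= 107 ms


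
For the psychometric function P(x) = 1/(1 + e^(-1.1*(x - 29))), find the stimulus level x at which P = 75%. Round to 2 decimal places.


At P = 0.75: 0.75 = 1/(1 + e^(-k*(x-x0)))
Solving: e^(-k*(x-x0)) = 1/3
x = x0 + ln(3)/k
ln(3) = 1.0986
x = 29 + 1.0986/1.1
= 29 + 0.9987
= 30.00


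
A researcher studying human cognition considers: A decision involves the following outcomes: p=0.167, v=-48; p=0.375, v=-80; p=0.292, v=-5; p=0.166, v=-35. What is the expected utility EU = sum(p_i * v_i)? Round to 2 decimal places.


EU = sum(p_i * v_i)
0.167 * -48 = -8.016
0.375 * -80 = -30.0
0.292 * -5 = -1.46
0.166 * -35 = -5.81
EU = -8.016 + -30.0 + -1.46 + -5.81
= -45.29


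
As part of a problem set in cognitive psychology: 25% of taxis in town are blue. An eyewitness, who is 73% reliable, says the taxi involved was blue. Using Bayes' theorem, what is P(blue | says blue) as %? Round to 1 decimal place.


P(blue | says blue) = P(says blue | blue)*P(blue) / [P(says blue | blue)*P(blue) + P(says blue | not blue)*P(not blue)]
Numerator = 0.73 * 0.25 = 0.1825
False identification = 0.27 * 0.75 = 0.2025
P = 0.1825 / (0.1825 + 0.2025)
= 0.1825 / 0.385
As percentage = 47.4


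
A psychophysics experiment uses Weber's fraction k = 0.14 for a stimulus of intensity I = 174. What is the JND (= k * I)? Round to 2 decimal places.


JND = k * I
JND = 0.14 * 174
= 24.36


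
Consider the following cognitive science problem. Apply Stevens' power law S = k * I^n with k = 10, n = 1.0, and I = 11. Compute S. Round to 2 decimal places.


S = 10 * 11^1.0
11^1.0 = 11.0
S = 10 * 11.0
= 110.00


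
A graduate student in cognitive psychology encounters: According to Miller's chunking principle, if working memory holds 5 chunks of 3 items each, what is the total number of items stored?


Total items = chunks * items_per_chunk
= 5 * 3
= 15


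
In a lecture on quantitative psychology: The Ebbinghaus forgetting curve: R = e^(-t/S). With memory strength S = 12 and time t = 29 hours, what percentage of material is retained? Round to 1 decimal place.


R = e^(-t/S)
-t/S = -29/12 = -2.416667
R = e^(-2.416667) = 0.089218
Percentage = 0.089218 * 100
= 8.9


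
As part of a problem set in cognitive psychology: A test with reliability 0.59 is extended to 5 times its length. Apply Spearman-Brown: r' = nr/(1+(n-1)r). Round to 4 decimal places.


r_new = n*r / (1 + (n-1)*r)
Numerator = 5 * 0.59 = 2.95
Denominator = 1 + 4 * 0.59 = 3.36
r_new = 2.95 / 3.36
= 0.8780


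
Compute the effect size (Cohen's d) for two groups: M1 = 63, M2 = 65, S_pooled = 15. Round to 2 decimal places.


Cohen's d = (M1 - M2) / S_pooled
= (63 - 65) / 15
= -2 / 15
= -0.13


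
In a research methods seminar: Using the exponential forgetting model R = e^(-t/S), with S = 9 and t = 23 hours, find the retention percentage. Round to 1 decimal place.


R = e^(-t/S)
-t/S = -23/9 = -2.555556
R = e^(-2.555556) = 0.077649
Percentage = 0.077649 * 100
= 7.8


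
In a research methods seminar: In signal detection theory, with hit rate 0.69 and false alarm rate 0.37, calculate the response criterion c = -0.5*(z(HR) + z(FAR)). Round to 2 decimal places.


c = -0.5 * (z(HR) + z(FAR))
z(0.69) = 0.4959
z(0.37) = -0.3319
c = -0.5 * (0.4959 + -0.3319)
= -0.5 * 0.164
= -0.08


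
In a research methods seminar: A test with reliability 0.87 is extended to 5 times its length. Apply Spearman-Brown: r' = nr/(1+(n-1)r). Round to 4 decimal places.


r_new = n*r / (1 + (n-1)*r)
Numerator = 5 * 0.87 = 4.35
Denominator = 1 + 4 * 0.87 = 4.48
r_new = 4.35 / 4.48
= 0.9710


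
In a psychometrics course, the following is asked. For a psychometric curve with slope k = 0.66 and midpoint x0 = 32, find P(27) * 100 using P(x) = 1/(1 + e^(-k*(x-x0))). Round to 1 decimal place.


P(x) = 1/(1 + e^(-0.66*(27 - 32)))
Exponent = -0.66 * -5 = 3.3
e^(3.3) = 27.112639
P = 1/(1 + 27.112639) = 0.035571
Percentage = 3.6


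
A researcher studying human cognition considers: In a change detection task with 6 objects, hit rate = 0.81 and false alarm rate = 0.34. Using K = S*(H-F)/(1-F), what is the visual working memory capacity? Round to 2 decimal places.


K = S * (H - F) / (1 - F)
H - F = 0.47
1 - F = 0.66
K = 6 * 0.47 / 0.66
= 4.27


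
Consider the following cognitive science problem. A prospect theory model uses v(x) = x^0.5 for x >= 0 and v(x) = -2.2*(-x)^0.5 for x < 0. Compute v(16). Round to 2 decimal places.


Since x = 16 >= 0, use v(x) = x^0.5
16^0.5 = 4.0
v(16) = 4.00


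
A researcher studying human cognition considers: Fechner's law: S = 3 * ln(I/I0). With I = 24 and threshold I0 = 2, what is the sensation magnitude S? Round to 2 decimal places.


S = 3 * ln(24/2)
I/I0 = 12.0
ln(12.0) = 2.4849
S = 3 * 2.4849
= 7.45


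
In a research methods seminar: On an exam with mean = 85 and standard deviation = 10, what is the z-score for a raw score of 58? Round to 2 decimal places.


z = (X - mu) / sigma
= (58 - 85) / 10
= -27 / 10
= -2.70


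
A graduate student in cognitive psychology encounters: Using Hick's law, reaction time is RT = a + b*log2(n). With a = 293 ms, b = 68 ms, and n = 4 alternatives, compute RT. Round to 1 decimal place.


RT = 293 + 68 * log2(4)
log2(4) = 2.0
RT = 293 + 68 * 2.0
= 293 + 136.0
= 429.0 ms


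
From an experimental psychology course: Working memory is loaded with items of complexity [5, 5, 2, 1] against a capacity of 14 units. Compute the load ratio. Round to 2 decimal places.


Total complexity = 5 + 5 + 2 + 1 = 13
Load = total / capacity = 13 / 14
= 0.93


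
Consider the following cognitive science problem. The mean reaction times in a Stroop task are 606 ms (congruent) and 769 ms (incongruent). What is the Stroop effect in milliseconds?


Stroop effect = RT(incongruent) - RT(congruent)
= 769 - 606
= 163 ms


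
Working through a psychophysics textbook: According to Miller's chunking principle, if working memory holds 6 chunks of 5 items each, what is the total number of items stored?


Total items = chunks * items_per_chunk
= 6 * 5
= 30


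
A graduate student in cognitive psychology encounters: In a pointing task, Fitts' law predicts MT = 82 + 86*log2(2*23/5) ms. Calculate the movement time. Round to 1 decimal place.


MT = 82 + 86 * log2(2*23/5)
2D/W = 9.2
log2(9.2) = 3.2016
MT = 82 + 86 * 3.2016
= 357.3 ms


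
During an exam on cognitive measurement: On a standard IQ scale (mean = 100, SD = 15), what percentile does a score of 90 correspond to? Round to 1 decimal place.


z = (IQ - mean) / SD
z = (90 - 100) / 15 = -0.6667
Percentile = Phi(-0.6667) * 100
Phi(-0.6667) = 0.252482
= 25.2


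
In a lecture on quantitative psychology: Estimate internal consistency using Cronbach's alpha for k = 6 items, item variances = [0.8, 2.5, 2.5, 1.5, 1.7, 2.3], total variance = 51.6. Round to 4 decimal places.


alpha = (k/(k-1)) * (1 - sum(s_i^2)/s_total^2)
sum(item variances) = 11.3
k/(k-1) = 6/5 = 1.2
1 - 11.3/51.6 = 1 - 0.218992 = 0.781008
alpha = 1.2 * 0.781008
= 0.9372


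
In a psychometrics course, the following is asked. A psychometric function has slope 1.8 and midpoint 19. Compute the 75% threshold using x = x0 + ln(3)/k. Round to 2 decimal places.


At P = 0.75: 0.75 = 1/(1 + e^(-k*(x-x0)))
Solving: e^(-k*(x-x0)) = 1/3
x = x0 + ln(3)/k
ln(3) = 1.0986
x = 19 + 1.0986/1.8
= 19 + 0.6103
= 19.61


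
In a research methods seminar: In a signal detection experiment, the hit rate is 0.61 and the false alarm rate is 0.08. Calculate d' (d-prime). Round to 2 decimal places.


d' = z(HR) - z(FAR)
z(0.61) = 0.2793
z(0.08) = -1.4051
d' = 0.2793 - -1.4051
= 1.68


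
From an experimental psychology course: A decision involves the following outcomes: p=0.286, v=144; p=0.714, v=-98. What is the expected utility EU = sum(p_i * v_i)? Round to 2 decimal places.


EU = sum(p_i * v_i)
0.286 * 144 = 41.184
0.714 * -98 = -69.972
EU = 41.184 + -69.972
= -28.79


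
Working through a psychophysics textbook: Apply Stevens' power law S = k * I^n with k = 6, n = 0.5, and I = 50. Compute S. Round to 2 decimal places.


S = 6 * 50^0.5
50^0.5 = 7.0711
S = 6 * 7.0711
= 42.43


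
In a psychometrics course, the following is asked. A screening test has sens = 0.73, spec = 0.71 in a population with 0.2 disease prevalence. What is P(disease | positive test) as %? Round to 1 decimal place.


PPV = (sens * prev) / (sens * prev + (1-spec) * (1-prev))
Numerator = 0.73 * 0.2 = 0.146
P(positive and no disease) = (1 - spec) * (1 - prev) = (1 - 0.71) * (1 - 0.2) = 0.232
Denominator = 0.146 + 0.232 = 0.378
PPV = 0.146 / 0.378 = 0.386243
As percentage = 38.6


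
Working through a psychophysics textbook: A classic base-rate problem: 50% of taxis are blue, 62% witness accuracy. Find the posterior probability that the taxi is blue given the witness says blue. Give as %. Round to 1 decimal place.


P(blue | says blue) = P(says blue | blue)*P(blue) / [P(says blue | blue)*P(blue) + P(says blue | not blue)*P(not blue)]
Numerator = 0.62 * 0.5 = 0.31
False identification = 0.38 * 0.5 = 0.19
P = 0.31 / (0.31 + 0.19)
= 0.31 / 0.5
As percentage = 62.0


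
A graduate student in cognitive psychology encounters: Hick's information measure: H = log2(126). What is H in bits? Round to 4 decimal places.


H = log2(n)
H = log2(126)
= 6.9773


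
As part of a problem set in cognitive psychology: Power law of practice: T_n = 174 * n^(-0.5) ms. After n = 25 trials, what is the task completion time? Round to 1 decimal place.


T_n = 174 * 25^(-0.5)
25^(-0.5) = 0.2
T_n = 174 * 0.2
= 34.8 ms


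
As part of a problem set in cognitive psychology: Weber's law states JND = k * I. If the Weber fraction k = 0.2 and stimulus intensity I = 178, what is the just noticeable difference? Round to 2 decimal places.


JND = k * I
JND = 0.2 * 178
= 35.60


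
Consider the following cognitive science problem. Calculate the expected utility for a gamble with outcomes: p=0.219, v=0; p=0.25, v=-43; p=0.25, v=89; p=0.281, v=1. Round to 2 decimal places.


EU = sum(p_i * v_i)
0.219 * 0 = 0.0
0.25 * -43 = -10.75
0.25 * 89 = 22.25
0.281 * 1 = 0.281
EU = 0.0 + -10.75 + 22.25 + 0.281
= 11.78


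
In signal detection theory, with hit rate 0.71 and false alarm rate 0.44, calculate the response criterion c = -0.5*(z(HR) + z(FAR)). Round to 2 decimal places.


c = -0.5 * (z(HR) + z(FAR))
z(0.71) = 0.5534
z(0.44) = -0.151
c = -0.5 * (0.5534 + -0.151)
= -0.5 * 0.4024
= -0.20


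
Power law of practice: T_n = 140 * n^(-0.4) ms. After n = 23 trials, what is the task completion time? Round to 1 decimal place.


T_n = 140 * 23^(-0.4)
23^(-0.4) = 0.285305
T_n = 140 * 0.285305
= 39.9 ms


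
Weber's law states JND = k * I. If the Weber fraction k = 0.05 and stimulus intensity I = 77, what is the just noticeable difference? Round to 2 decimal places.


JND = k * I
JND = 0.05 * 77
= 3.85


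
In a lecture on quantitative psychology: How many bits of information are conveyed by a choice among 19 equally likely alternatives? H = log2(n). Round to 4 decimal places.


H = log2(n)
H = log2(19)
= 4.2479


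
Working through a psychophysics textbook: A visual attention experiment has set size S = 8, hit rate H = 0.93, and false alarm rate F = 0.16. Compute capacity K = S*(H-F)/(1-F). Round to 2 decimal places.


K = S * (H - F) / (1 - F)
H - F = 0.77
1 - F = 0.84
K = 8 * 0.77 / 0.84
= 7.33


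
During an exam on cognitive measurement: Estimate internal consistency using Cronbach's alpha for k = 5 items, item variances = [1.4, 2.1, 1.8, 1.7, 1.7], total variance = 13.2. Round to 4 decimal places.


alpha = (k/(k-1)) * (1 - sum(s_i^2)/s_total^2)
sum(item variances) = 8.7
k/(k-1) = 5/4 = 1.25
1 - 8.7/13.2 = 1 - 0.659091 = 0.340909
alpha = 1.25 * 0.340909
= 0.4261


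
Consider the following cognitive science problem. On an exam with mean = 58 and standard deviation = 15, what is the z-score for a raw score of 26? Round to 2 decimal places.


z = (X - mu) / sigma
= (26 - 58) / 15
= -32 / 15
= -2.13


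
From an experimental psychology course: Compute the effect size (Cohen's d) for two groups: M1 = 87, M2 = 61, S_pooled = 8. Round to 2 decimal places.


Cohen's d = (M1 - M2) / S_pooled
= (87 - 61) / 8
= 26 / 8
= 3.25


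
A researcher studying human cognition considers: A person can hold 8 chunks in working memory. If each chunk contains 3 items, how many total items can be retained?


Total items = chunks * items_per_chunk
= 8 * 3
= 24


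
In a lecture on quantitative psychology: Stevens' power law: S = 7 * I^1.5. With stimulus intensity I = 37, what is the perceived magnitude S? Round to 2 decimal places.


S = 7 * 37^1.5
37^1.5 = 225.0622
S = 7 * 225.0622
= 1575.44


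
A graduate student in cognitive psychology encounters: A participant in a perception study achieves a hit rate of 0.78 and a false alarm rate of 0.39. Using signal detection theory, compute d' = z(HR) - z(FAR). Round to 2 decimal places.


d' = z(HR) - z(FAR)
z(0.78) = 0.7722
z(0.39) = -0.2793
d' = 0.7722 - -0.2793
= 1.05


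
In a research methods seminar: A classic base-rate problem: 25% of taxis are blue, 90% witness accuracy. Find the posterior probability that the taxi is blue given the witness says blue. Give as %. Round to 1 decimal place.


P(blue | says blue) = P(says blue | blue)*P(blue) / [P(says blue | blue)*P(blue) + P(says blue | not blue)*P(not blue)]
Numerator = 0.9 * 0.25 = 0.225
False identification = 0.1 * 0.75 = 0.075
P = 0.225 / (0.225 + 0.075)
= 0.225 / 0.3
As percentage = 75.0


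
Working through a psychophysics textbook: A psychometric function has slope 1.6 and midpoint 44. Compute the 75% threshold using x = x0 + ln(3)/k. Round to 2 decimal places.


At P = 0.75: 0.75 = 1/(1 + e^(-k*(x-x0)))
Solving: e^(-k*(x-x0)) = 1/3
x = x0 + ln(3)/k
ln(3) = 1.0986
x = 44 + 1.0986/1.6
= 44 + 0.6866
= 44.69


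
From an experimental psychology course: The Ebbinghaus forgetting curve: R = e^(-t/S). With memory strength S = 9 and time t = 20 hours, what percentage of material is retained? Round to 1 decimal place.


R = e^(-t/S)
-t/S = -20/9 = -2.222222
R = e^(-2.222222) = 0.108368
Percentage = 0.108368 * 100
= 10.8


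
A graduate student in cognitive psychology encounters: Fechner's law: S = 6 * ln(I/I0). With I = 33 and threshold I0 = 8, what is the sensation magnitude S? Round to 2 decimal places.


S = 6 * ln(33/8)
I/I0 = 4.125
ln(4.125) = 1.4171
S = 6 * 1.4171
= 8.50


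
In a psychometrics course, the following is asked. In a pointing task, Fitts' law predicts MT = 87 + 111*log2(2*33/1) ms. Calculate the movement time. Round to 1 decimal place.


MT = 87 + 111 * log2(2*33/1)
2D/W = 66.0
log2(66.0) = 6.0444
MT = 87 + 111 * 6.0444
= 757.9 ms


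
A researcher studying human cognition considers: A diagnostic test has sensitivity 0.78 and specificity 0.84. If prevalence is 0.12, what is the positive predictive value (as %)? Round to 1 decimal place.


PPV = (sens * prev) / (sens * prev + (1-spec) * (1-prev))
Numerator = 0.78 * 0.12 = 0.0936
P(positive and no disease) = (1 - spec) * (1 - prev) = (1 - 0.84) * (1 - 0.12) = 0.1408
Denominator = 0.0936 + 0.1408 = 0.2344
PPV = 0.0936 / 0.2344 = 0.399317
As percentage = 39.9


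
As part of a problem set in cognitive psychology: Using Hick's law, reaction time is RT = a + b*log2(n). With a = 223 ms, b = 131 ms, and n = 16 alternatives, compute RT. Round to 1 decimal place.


RT = 223 + 131 * log2(16)
log2(16) = 4.0
RT = 223 + 131 * 4.0
= 223 + 524.0
= 747.0 ms


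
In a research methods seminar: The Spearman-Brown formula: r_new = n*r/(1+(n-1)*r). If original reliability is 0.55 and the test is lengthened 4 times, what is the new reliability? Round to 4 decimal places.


r_new = n*r / (1 + (n-1)*r)
Numerator = 4 * 0.55 = 2.2
Denominator = 1 + 3 * 0.55 = 2.65
r_new = 2.2 / 2.65
= 0.8302


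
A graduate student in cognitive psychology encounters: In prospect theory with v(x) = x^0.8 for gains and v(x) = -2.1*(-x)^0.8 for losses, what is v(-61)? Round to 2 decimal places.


Since x = -61 < 0, use v(x) = -lambda*(-x)^alpha
(-x) = 61
61^0.8 = 26.808
v(-61) = -2.1 * 26.808
= -56.30


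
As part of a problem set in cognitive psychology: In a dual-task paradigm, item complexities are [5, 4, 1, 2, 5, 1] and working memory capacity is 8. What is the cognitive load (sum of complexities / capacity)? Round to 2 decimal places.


Total complexity = 5 + 4 + 1 + 2 + 5 + 1 = 18
Load = total / capacity = 18 / 8
= 2.25


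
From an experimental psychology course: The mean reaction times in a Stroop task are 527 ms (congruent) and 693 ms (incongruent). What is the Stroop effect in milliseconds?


Stroop effect = RT(incongruent) - RT(congruent)
= 693 - 527
= 166 ms


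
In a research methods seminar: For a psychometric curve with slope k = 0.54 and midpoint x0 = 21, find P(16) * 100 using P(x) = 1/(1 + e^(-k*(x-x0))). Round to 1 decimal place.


P(x) = 1/(1 + e^(-0.54*(16 - 21)))
Exponent = -0.54 * -5 = 2.7
e^(2.7) = 14.879732
P = 1/(1 + 14.879732) = 0.062973
Percentage = 6.3


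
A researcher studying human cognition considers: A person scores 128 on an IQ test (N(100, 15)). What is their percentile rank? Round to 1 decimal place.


z = (IQ - mean) / SD
z = (128 - 100) / 15 = 1.8667
Percentile = Phi(1.8667) * 100
Phi(1.8667) = 0.969028
= 96.9


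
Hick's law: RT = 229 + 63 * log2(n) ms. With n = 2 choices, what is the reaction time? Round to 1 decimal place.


RT = 229 + 63 * log2(2)
log2(2) = 1.0
RT = 229 + 63 * 1.0
= 229 + 63.0
= 292.0 ms


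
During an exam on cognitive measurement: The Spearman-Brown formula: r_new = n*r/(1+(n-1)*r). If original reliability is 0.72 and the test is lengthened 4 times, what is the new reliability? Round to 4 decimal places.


r_new = n*r / (1 + (n-1)*r)
Numerator = 4 * 0.72 = 2.88
Denominator = 1 + 3 * 0.72 = 3.16
r_new = 2.88 / 3.16
= 0.9114


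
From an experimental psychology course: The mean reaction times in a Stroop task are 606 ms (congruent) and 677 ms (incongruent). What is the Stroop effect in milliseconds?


Stroop effect = RT(incongruent) - RT(congruent)
= 677 - 606
= 71 ms


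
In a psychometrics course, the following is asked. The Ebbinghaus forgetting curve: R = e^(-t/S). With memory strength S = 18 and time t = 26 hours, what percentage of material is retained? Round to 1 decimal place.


R = e^(-t/S)
-t/S = -26/18 = -1.444444
R = e^(-1.444444) = 0.235877
Percentage = 0.235877 * 100
= 23.6


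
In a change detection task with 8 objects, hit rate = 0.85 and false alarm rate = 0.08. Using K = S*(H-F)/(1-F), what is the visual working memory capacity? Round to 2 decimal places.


K = S * (H - F) / (1 - F)
H - F = 0.77
1 - F = 0.92
K = 8 * 0.77 / 0.92
= 6.70


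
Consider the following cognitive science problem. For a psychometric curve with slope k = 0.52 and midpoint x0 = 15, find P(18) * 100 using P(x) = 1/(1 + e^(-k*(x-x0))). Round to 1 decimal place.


P(x) = 1/(1 + e^(-0.52*(18 - 15)))
Exponent = -0.52 * 3 = -1.56
e^(-1.56) = 0.210136
P = 1/(1 + 0.210136) = 0.826353
Percentage = 82.6


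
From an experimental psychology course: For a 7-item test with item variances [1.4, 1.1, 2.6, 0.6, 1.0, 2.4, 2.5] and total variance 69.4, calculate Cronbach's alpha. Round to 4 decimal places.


alpha = (k/(k-1)) * (1 - sum(s_i^2)/s_total^2)
sum(item variances) = 11.6
k/(k-1) = 7/6 = 1.166667
1 - 11.6/69.4 = 1 - 0.167147 = 0.832853
alpha = 1.166667 * 0.832853
= 0.9717


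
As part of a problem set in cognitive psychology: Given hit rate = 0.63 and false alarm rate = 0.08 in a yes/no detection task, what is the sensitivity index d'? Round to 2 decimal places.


d' = z(HR) - z(FAR)
z(0.63) = 0.3319
z(0.08) = -1.4051
d' = 0.3319 - -1.4051
= 1.74


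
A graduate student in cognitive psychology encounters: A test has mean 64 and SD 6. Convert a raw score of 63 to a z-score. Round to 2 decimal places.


z = (X - mu) / sigma
= (63 - 64) / 6
= -1 / 6
= -0.17


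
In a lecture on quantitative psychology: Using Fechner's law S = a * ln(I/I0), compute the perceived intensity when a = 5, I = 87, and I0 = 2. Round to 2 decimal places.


S = 5 * ln(87/2)
I/I0 = 43.5
ln(43.5) = 3.7728
S = 5 * 3.7728
= 18.86


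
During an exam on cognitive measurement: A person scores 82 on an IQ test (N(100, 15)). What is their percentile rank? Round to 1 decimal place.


z = (IQ - mean) / SD
z = (82 - 100) / 15 = -1.2
Percentile = Phi(-1.2) * 100
Phi(-1.2) = 0.11507
= 11.5


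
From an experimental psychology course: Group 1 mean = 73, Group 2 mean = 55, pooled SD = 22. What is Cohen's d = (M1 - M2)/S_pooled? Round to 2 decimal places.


Cohen's d = (M1 - M2) / S_pooled
= (73 - 55) / 22
= 18 / 22
= 0.82


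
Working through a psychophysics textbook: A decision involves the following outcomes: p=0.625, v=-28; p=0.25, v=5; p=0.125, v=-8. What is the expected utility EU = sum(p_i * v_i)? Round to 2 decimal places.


EU = sum(p_i * v_i)
0.625 * -28 = -17.5
0.25 * 5 = 1.25
0.125 * -8 = -1.0
EU = -17.5 + 1.25 + -1.0
= -17.25


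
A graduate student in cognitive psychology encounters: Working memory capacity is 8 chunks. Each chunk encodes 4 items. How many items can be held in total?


Total items = chunks * items_per_chunk
= 8 * 4
= 32


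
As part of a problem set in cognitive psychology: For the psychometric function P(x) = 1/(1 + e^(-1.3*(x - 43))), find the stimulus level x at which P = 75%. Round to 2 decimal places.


At P = 0.75: 0.75 = 1/(1 + e^(-k*(x-x0)))
Solving: e^(-k*(x-x0)) = 1/3
x = x0 + ln(3)/k
ln(3) = 1.0986
x = 43 + 1.0986/1.3
= 43 + 0.8451
= 43.85


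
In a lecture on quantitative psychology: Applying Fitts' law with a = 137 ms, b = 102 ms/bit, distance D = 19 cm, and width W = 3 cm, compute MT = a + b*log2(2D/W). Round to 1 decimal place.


MT = 137 + 102 * log2(2*19/3)
2D/W = 12.666667
log2(12.666667) = 3.663
MT = 137 + 102 * 3.663
= 510.6 ms


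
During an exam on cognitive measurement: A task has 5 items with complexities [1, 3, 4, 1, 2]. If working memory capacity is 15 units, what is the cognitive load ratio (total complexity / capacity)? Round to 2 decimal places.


Total complexity = 1 + 3 + 4 + 1 + 2 = 11
Load = total / capacity = 11 / 15
= 0.73


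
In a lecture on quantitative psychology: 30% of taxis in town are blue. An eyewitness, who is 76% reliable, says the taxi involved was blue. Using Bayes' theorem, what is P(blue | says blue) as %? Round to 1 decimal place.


P(blue | says blue) = P(says blue | blue)*P(blue) / [P(says blue | blue)*P(blue) + P(says blue | not blue)*P(not blue)]
Numerator = 0.76 * 0.3 = 0.228
False identification = 0.24 * 0.7 = 0.168
P = 0.228 / (0.228 + 0.168)
= 0.228 / 0.396
As percentage = 57.6


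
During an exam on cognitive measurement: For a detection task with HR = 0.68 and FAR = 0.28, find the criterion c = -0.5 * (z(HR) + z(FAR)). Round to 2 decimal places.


c = -0.5 * (z(HR) + z(FAR))
z(0.68) = 0.4677
z(0.28) = -0.5828
c = -0.5 * (0.4677 + -0.5828)
= -0.5 * -0.1151
= 0.06


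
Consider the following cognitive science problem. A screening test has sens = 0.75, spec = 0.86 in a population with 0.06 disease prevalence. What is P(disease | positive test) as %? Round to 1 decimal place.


PPV = (sens * prev) / (sens * prev + (1-spec) * (1-prev))
Numerator = 0.75 * 0.06 = 0.045
P(positive and no disease) = (1 - spec) * (1 - prev) = (1 - 0.86) * (1 - 0.06) = 0.1316
Denominator = 0.045 + 0.1316 = 0.1766
PPV = 0.045 / 0.1766 = 0.254813
As percentage = 25.5


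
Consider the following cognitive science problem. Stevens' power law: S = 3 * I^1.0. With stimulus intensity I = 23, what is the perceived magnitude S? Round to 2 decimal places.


S = 3 * 23^1.0
23^1.0 = 23.0
S = 3 * 23.0
= 69.00


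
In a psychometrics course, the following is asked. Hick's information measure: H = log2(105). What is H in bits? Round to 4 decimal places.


H = log2(n)
H = log2(105)
= 6.7142


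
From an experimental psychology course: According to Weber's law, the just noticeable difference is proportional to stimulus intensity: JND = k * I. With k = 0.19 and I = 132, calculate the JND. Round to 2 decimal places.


JND = k * I
JND = 0.19 * 132
= 25.08


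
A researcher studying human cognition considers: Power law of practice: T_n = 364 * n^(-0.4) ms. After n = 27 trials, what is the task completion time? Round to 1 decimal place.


T_n = 364 * 27^(-0.4)
27^(-0.4) = 0.267581
T_n = 364 * 0.267581
= 97.4 ms


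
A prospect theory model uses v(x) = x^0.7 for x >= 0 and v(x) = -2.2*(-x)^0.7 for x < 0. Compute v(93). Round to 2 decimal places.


Since x = 93 >= 0, use v(x) = x^0.7
93^0.7 = 23.8747
v(93) = 23.87


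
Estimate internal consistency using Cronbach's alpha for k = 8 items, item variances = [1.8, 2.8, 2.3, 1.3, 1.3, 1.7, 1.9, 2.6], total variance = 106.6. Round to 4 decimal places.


alpha = (k/(k-1)) * (1 - sum(s_i^2)/s_total^2)
sum(item variances) = 15.7
k/(k-1) = 8/7 = 1.142857
1 - 15.7/106.6 = 1 - 0.14728 = 0.85272
alpha = 1.142857 * 0.85272
= 0.9745


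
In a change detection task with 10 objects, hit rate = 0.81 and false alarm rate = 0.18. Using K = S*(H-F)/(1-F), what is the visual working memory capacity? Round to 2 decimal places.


K = S * (H - F) / (1 - F)
H - F = 0.63
1 - F = 0.82
K = 10 * 0.63 / 0.82
= 7.68


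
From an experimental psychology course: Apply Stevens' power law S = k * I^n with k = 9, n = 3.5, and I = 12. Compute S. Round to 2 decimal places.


S = 9 * 12^3.5
12^3.5 = 5985.9676
S = 9 * 5985.9676
= 53873.71


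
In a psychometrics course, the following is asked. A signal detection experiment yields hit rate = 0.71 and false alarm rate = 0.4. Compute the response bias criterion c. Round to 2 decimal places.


c = -0.5 * (z(HR) + z(FAR))
z(0.71) = 0.5534
z(0.4) = -0.2533
c = -0.5 * (0.5534 + -0.2533)
= -0.5 * 0.3001
= -0.15


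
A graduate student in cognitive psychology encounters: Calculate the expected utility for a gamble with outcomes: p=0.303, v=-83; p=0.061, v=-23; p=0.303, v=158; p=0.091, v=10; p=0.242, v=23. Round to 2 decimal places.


EU = sum(p_i * v_i)
0.303 * -83 = -25.149
0.061 * -23 = -1.403
0.303 * 158 = 47.874
0.091 * 10 = 0.91
0.242 * 23 = 5.566
EU = -25.149 + -1.403 + 47.874 + 0.91 + 5.566
= 27.80


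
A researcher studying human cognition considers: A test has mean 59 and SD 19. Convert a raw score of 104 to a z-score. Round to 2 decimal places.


z = (X - mu) / sigma
= (104 - 59) / 19
= 45 / 19
= 2.37


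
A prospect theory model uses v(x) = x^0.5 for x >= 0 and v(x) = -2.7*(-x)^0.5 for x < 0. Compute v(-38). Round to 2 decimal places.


Since x = -38 < 0, use v(x) = -lambda*(-x)^alpha
(-x) = 38
38^0.5 = 6.1644
v(-38) = -2.7 * 6.1644
= -16.64


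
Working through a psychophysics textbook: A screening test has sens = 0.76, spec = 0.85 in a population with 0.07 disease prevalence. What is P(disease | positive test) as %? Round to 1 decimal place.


PPV = (sens * prev) / (sens * prev + (1-spec) * (1-prev))
Numerator = 0.76 * 0.07 = 0.0532
P(positive and no disease) = (1 - spec) * (1 - prev) = (1 - 0.85) * (1 - 0.07) = 0.1395
Denominator = 0.0532 + 0.1395 = 0.1927
PPV = 0.0532 / 0.1927 = 0.276077
As percentage = 27.6


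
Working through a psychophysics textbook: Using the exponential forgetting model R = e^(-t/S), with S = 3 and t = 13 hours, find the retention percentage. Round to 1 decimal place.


R = e^(-t/S)
-t/S = -13/3 = -4.333333
R = e^(-4.333333) = 0.013124
Percentage = 0.013124 * 100
= 1.3


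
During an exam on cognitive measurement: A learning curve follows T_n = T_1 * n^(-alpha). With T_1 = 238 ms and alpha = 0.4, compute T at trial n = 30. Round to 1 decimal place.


T_n = 238 * 30^(-0.4)
30^(-0.4) = 0.256538
T_n = 238 * 0.256538
= 61.1 ms


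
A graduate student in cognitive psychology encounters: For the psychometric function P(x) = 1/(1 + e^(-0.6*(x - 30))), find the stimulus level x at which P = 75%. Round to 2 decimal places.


At P = 0.75: 0.75 = 1/(1 + e^(-k*(x-x0)))
Solving: e^(-k*(x-x0)) = 1/3
x = x0 + ln(3)/k
ln(3) = 1.0986
x = 30 + 1.0986/0.6
= 30 + 1.831
= 31.83


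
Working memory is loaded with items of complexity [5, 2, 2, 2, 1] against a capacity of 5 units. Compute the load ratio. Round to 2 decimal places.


Total complexity = 5 + 2 + 2 + 2 + 1 = 12
Load = total / capacity = 12 / 5
= 2.40


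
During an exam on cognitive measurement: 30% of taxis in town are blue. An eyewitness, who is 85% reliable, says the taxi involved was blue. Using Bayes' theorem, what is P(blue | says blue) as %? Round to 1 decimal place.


P(blue | says blue) = P(says blue | blue)*P(blue) / [P(says blue | blue)*P(blue) + P(says blue | not blue)*P(not blue)]
Numerator = 0.85 * 0.3 = 0.255
False identification = 0.15 * 0.7 = 0.105
P = 0.255 / (0.255 + 0.105)
= 0.255 / 0.36
As percentage = 70.8


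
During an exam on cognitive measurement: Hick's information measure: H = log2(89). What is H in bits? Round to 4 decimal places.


H = log2(n)
H = log2(89)
= 6.4757


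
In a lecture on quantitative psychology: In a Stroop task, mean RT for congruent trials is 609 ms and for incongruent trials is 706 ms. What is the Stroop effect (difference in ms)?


Stroop effect = RT(incongruent) - RT(congruent)
= 706 - 609
= 97 ms


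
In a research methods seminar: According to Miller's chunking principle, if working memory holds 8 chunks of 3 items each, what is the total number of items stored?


Total items = chunks * items_per_chunk
= 8 * 3
= 24


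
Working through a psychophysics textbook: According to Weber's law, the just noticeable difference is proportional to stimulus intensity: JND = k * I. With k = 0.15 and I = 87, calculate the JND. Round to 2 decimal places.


JND = k * I
JND = 0.15 * 87
= 13.05


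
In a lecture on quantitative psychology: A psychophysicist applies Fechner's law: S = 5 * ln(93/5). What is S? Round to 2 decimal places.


S = 5 * ln(93/5)
I/I0 = 18.6
ln(18.6) = 2.9232
S = 5 * 2.9232
= 14.62


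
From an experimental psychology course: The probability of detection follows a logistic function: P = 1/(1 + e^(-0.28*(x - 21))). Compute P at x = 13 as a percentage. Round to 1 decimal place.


P(x) = 1/(1 + e^(-0.28*(13 - 21)))
Exponent = -0.28 * -8 = 2.24
e^(2.24) = 9.393331
P = 1/(1 + 9.393331) = 0.096216
Percentage = 9.6


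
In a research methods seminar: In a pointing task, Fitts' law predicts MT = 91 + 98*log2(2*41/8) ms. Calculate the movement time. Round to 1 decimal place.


MT = 91 + 98 * log2(2*41/8)
2D/W = 10.25
log2(10.25) = 3.3576
MT = 91 + 98 * 3.3576
= 420.0 ms


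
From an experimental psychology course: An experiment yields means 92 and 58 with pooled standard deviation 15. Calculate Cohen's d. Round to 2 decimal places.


Cohen's d = (M1 - M2) / S_pooled
= (92 - 58) / 15
= 34 / 15
= 2.27


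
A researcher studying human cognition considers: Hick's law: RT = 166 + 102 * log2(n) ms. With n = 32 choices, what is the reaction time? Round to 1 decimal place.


RT = 166 + 102 * log2(32)
log2(32) = 5.0
RT = 166 + 102 * 5.0
= 166 + 510.0
= 676.0 ms


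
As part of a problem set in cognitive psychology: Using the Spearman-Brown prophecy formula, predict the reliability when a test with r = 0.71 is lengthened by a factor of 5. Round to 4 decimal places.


r_new = n*r / (1 + (n-1)*r)
Numerator = 5 * 0.71 = 3.55
Denominator = 1 + 4 * 0.71 = 3.84
r_new = 3.55 / 3.84
= 0.9245


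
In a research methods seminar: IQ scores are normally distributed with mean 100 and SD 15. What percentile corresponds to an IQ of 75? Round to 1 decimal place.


z = (IQ - mean) / SD
z = (75 - 100) / 15 = -1.6667
Percentile = Phi(-1.6667) * 100
Phi(-1.6667) = 0.047787
= 4.8


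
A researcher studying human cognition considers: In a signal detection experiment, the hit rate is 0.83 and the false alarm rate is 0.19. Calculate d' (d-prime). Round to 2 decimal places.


d' = z(HR) - z(FAR)
z(0.83) = 0.9542
z(0.19) = -0.8779
d' = 0.9542 - -0.8779
= 1.83
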